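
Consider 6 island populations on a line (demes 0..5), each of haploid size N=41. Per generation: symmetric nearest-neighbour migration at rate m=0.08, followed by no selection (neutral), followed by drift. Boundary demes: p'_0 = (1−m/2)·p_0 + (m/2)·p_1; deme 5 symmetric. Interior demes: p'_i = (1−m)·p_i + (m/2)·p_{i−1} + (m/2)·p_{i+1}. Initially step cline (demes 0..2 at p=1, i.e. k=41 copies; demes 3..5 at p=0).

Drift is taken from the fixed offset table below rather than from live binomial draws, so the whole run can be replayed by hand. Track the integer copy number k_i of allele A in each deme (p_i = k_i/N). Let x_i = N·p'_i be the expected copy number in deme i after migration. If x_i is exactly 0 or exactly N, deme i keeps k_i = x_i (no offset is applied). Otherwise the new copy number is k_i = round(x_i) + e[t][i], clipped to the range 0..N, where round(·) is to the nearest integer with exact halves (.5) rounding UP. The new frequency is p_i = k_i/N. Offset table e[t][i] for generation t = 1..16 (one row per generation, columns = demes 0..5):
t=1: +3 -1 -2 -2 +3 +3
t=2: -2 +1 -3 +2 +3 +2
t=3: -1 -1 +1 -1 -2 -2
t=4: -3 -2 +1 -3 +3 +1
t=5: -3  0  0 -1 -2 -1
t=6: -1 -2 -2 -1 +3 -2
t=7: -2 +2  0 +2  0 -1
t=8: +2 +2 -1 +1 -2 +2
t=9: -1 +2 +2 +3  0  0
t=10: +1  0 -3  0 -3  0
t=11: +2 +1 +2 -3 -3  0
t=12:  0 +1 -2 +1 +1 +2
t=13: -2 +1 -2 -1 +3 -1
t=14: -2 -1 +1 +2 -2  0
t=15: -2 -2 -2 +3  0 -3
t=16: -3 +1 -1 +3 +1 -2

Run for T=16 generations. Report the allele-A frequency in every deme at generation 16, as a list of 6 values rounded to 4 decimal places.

[0.6585, 0.8293, 0.5122, 0.3902, 0.0732, 0.0000]

t=0: k=[41 41 41 0 0 0]
t=1: x=[41.0000 41.0000 39.3600 1.6400 0.0000 0.0000] k=[41 41 37 0 0 0]
t=2: x=[41.0000 40.8400 35.6800 1.4800 0.0000 0.0000] k=[41 41 33 3 0 0]
t=3: x=[41.0000 40.6800 32.1200 4.0800 0.1200 0.0000] k=[41 40 33 3 0 0]
t=4: x=[40.9600 39.7600 32.0800 4.0800 0.1200 0.0000] k=[38 38 33 1 3 0]
t=5: x=[38.0000 37.8000 31.9200 2.3600 2.8000 0.1200] k=[35 38 32 1 1 0]
t=6: x=[35.1200 37.6400 31.0000 2.2400 0.9600 0.0400] k=[34 36 29 1 4 0]
t=7: x=[34.0800 35.6400 28.1600 2.2400 3.7200 0.1600] k=[32 38 28 4 4 0]
t=8: x=[32.2400 37.3600 27.4400 4.9600 3.8400 0.1600] k=[34 39 26 6 2 2]
t=9: x=[34.2000 38.2800 25.7200 6.6400 2.1600 2.0000] k=[33 40 28 10 2 2]
t=10: x=[33.2800 39.2400 27.7600 10.4000 2.3200 2.0000] k=[34 39 25 10 0 2]
t=11: x=[34.2000 38.2400 24.9600 10.2000 0.4800 1.9200] k=[36 39 27 7 0 2]
t=12: x=[36.1200 38.4000 26.6800 7.5200 0.3600 1.9200] k=[36 39 25 9 1 4]
t=13: x=[36.1200 38.3200 24.9200 9.3200 1.4400 3.8800] k=[34 39 23 8 4 3]
t=14: x=[34.2000 38.1600 23.0400 8.4400 4.1200 3.0400] k=[32 37 24 10 2 3]
t=15: x=[32.2000 36.2800 23.9600 10.2400 2.3600 2.9600] k=[30 34 22 13 2 0]
t=16: x=[30.1600 33.3600 22.1200 12.9200 2.3600 0.0800] k=[27 34 21 16 3 0]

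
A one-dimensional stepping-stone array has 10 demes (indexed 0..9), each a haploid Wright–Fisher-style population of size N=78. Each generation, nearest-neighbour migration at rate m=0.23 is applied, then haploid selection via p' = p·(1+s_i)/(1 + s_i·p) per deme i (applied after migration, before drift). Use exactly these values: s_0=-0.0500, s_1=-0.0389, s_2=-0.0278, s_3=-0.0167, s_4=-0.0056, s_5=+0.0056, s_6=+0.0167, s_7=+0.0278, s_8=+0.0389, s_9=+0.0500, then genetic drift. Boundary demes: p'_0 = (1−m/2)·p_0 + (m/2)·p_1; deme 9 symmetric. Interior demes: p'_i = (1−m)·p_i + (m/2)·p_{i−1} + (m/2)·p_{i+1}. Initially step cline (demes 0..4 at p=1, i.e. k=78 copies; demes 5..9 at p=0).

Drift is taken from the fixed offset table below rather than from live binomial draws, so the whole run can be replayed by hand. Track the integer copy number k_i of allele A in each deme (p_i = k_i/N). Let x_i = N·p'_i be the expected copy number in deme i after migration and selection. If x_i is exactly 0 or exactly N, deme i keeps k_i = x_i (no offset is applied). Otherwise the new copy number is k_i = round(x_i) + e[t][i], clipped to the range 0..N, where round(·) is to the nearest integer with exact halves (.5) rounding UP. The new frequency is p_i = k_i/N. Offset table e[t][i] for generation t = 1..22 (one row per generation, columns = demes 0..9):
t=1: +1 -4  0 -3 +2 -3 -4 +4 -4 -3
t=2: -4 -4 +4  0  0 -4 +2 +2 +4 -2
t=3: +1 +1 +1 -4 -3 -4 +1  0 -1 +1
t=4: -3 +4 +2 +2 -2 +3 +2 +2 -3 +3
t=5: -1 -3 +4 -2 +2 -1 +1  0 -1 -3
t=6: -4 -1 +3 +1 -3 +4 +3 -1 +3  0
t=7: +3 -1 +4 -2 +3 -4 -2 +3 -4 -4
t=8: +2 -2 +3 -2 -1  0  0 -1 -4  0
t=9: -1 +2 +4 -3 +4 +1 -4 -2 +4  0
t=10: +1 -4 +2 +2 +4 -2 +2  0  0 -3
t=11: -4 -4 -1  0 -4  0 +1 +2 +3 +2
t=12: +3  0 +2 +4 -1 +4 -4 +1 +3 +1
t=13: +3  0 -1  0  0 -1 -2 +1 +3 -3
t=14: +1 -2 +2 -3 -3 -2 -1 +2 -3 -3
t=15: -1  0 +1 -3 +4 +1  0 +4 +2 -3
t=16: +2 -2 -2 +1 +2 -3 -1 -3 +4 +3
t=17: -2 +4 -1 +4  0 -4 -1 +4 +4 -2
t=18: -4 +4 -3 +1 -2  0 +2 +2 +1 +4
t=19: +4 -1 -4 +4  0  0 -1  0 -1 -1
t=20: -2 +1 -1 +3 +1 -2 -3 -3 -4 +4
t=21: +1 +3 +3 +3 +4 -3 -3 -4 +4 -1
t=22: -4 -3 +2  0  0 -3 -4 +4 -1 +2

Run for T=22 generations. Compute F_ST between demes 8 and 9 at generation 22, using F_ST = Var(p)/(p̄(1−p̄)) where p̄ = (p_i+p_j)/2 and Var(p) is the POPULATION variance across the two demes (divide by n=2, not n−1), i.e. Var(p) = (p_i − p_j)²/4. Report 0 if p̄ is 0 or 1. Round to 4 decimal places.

t=0: k=[78 78 78 78 78 0 0 0 0 0]
t=1: x=[78.0000 78.0000 78.0000 78.0000 68.9853 9.0144 0.0000 0.0000 0.0000 0.0000] k=[78 78 78 78 71 6 0 0 0 0]
t=2: x=[78.0000 78.0000 78.0000 77.1815 64.2666 12.8448 0.7014 0.0000 0.0000 0.0000] k=[78 78 78 77 64 9 3 0 0 0]
t=3: x=[78.0000 78.0000 77.8817 75.5808 59.0897 14.7015 3.3984 0.3545 0.0000 0.0000] k=[78 78 78 72 56 11 4 0 0 0]
t=4: x=[78.0000 78.0000 77.2904 70.7399 52.5688 15.4390 4.4135 0.4727 0.0000 0.0000] k=[78 78 78 73 51 18 6 2 0 0]
t=5: x=[78.0000 78.0000 77.4087 70.9376 49.6337 20.4993 7.0252 2.2902 0.2389 0.0000] k=[78 78 78 69 52 19 8 2 0 0]
t=6: x=[78.0000 78.0000 76.9358 67.9333 50.0594 21.6172 8.7022 2.5262 0.2389 0.0000] k=[78 78 78 69 47 26 12 2 3 0]
t=7: x=[78.0000 78.0000 76.9358 67.3511 47.0102 26.9033 12.6344 3.3519 2.6355 0.3622] k=[78 78 78 65 50 23 11 6 0 0]
t=8: x=[78.0000 78.0000 76.4631 64.5840 48.5171 24.8194 11.9719 6.0359 0.7166 0.0000] k=[78 78 78 63 48 25 12 5 0 0]
t=9: x=[78.0000 78.0000 76.2268 62.7949 46.9751 26.2472 12.8670 5.3654 0.5972 0.0000] k=[78 78 78 60 51 27 9 3 5 0]
t=10: x=[78.0000 78.0000 75.8724 60.8104 49.1730 27.7898 10.5299 4.0234 4.3491 0.6035] k=[78 78 78 63 53 26 13 4 4 0]
t=11: x=[78.0000 78.0000 76.2268 63.3759 50.9459 27.7097 13.6455 5.1657 3.6712 0.4829] k=[78 78 75 63 47 28 15 7 7 2]
t=12: x=[78.0000 77.6411 73.8557 62.3302 46.5497 28.7914 15.7825 8.1173 6.6536 2.6993] k=[78 78 76 66 46 33 12 9 10 4]
t=13: x=[78.0000 77.7607 74.9997 64.6648 46.6998 32.1855 14.2620 9.6903 9.5091 4.9097] k=[78 78 74 65 47 31 12 11 13 2]
t=14: x=[78.0000 77.5215 73.3021 63.7701 47.1253 30.7590 14.2620 11.6134 11.8844 3.4211] k=[78 76 75 61 44 29 13 14 9 0]
t=15: x=[77.7579 76.0406 73.3841 60.4268 44.1224 28.9866 15.1562 13.6154 8.8346 1.0860] k=[77 76 74 57 48 30 15 18 11 0]
t=16: x=[76.8272 75.8018 72.1236 57.6679 46.8600 30.4486 17.2919 17.2150 10.8927 1.3272] k=[78 74 70 59 49 27 16 14 15 4]
t=17: x=[77.5159 73.8467 68.9724 58.8729 47.5158 28.3657 17.2565 14.6688 14.0544 5.5097] k=[76 78 68 63 48 24 16 19 18 4]
t=18: x=[76.1391 76.5652 68.3389 61.6333 46.8600 25.9366 17.4887 18.9303 17.0071 5.8694] k=[72 78 65 63 45 26 19 21 18 10]
t=19: x=[72.4305 75.7291 65.9811 60.9366 44.7779 27.4793 20.2826 20.8411 17.9469 11.3863] k=[76 75 62 65 45 27 19 21 17 10]
t=20: x=[75.7769 73.4531 63.5103 62.1433 45.1232 28.2505 20.3985 20.7246 17.1603 11.2672] k=[74 74 63 65 46 26 17 18 13 15]
t=21: x=[73.8008 72.5368 64.1773 62.3756 45.7789 27.3641 18.3817 17.6821 14.2439 15.3630] k=[75 76 67 65 50 24 15 14 18 14]
t=22: x=[74.9691 74.7279 67.5525 63.3052 48.6322 26.0518 16.1309 14.9028 17.5945 15.0436] k=[71 72 70 63 49 23 12 19 17 17]

0.0000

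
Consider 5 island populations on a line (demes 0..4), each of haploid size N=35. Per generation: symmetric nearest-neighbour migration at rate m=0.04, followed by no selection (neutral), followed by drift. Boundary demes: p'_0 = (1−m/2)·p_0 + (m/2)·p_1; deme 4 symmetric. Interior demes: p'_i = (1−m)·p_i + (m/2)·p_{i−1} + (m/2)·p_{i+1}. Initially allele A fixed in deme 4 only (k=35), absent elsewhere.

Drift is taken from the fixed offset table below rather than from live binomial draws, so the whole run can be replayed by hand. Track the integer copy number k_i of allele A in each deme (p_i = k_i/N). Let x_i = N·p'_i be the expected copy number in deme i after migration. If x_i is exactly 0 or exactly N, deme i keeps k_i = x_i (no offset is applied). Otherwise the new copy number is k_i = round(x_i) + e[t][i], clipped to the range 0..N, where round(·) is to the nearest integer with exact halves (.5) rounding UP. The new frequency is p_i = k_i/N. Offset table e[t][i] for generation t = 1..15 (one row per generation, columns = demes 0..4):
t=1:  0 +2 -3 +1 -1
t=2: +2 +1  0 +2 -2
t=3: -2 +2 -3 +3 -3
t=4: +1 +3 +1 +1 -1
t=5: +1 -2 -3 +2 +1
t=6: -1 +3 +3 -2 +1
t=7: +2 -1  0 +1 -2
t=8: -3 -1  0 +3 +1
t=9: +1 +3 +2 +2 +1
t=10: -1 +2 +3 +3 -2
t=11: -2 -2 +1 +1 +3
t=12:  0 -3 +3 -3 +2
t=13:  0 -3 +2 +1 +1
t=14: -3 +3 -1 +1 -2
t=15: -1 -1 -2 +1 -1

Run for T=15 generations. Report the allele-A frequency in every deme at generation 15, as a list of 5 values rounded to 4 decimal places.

[0.0000, 0.0571, 0.3143, 0.5429, 0.8286]

t=0: k=[0 0 0 0 35]
t=1: x=[0.0000 0.0000 0.0000 0.7000 34.3000] k=[0 0 0 2 33]
t=2: x=[0.0000 0.0000 0.0400 2.5800 32.3800] k=[0 0 0 5 30]
t=3: x=[0.0000 0.0000 0.1000 5.4000 29.5000] k=[0 0 0 8 27]
t=4: x=[0.0000 0.0000 0.1600 8.2200 26.6200] k=[0 0 1 9 26]
t=5: x=[0.0000 0.0200 1.1400 9.1800 25.6600] k=[0 0 0 11 27]
t=6: x=[0.0000 0.0000 0.2200 11.1000 26.6800] k=[0 0 3 9 28]
t=7: x=[0.0000 0.0600 3.0600 9.2600 27.6200] k=[0 0 3 10 26]
t=8: x=[0.0000 0.0600 3.0800 10.1800 25.6800] k=[0 0 3 13 27]
t=9: x=[0.0000 0.0600 3.1400 13.0800 26.7200] k=[0 3 5 15 28]
t=10: x=[0.0600 2.9800 5.1600 15.0600 27.7400] k=[0 5 8 18 26]
t=11: x=[0.1000 4.9600 8.1400 17.9600 25.8400] k=[0 3 9 19 29]
t=12: x=[0.0600 3.0600 9.0800 19.0000 28.8000] k=[0 0 12 16 31]
t=13: x=[0.0000 0.2400 11.8400 16.2200 30.7000] k=[0 0 14 17 32]
t=14: x=[0.0000 0.2800 13.7800 17.2400 31.7000] k=[0 3 13 18 30]
t=15: x=[0.0600 3.1400 12.9000 18.1400 29.7600] k=[0 2 11 19 29]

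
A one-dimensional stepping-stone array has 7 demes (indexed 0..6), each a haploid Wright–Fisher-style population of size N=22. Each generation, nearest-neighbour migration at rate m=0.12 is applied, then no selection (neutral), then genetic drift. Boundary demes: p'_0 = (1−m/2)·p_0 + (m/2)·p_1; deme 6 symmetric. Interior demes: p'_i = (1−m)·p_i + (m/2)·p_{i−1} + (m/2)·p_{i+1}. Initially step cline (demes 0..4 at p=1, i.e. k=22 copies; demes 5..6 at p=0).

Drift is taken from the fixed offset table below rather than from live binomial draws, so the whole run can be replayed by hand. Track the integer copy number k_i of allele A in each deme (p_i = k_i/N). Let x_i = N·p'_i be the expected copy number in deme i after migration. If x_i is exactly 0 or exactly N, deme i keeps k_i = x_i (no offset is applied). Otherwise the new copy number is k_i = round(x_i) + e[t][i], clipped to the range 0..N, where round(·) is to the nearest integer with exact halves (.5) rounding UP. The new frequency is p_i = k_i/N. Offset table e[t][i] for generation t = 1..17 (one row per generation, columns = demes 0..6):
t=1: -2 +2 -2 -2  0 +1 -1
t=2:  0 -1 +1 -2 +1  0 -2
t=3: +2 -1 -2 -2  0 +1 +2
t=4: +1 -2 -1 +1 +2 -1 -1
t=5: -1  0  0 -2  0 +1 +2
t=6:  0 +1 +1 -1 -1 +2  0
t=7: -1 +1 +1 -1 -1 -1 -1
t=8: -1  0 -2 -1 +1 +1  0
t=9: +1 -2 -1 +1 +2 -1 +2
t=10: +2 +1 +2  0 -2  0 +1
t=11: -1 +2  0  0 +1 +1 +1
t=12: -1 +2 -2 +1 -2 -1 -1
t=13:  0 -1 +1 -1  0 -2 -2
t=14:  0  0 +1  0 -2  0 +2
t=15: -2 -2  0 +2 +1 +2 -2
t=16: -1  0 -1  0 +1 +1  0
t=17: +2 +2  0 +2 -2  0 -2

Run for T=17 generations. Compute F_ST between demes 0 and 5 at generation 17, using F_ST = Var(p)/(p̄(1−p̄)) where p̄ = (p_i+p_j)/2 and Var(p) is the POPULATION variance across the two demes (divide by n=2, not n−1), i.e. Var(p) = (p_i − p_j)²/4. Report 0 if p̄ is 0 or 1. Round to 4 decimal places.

t=0: k=[22 22 22 22 22 0 0]
t=1: x=[22.0000 22.0000 22.0000 22.0000 20.6800 1.3200 0.0000] k=[22 22 22 22 21 2 0]
t=2: x=[22.0000 22.0000 22.0000 21.9400 19.9200 3.0200 0.1200] k=[22 22 22 20 21 3 0]
t=3: x=[22.0000 22.0000 21.8800 20.1800 19.8600 3.9000 0.1800] k=[22 22 20 18 20 5 2]
t=4: x=[22.0000 21.8800 20.0000 18.2400 18.9800 5.7200 2.1800] k=[22 20 19 19 21 5 1]
t=5: x=[21.8800 20.0600 19.0600 19.1200 19.9200 5.7200 1.2400] k=[21 20 19 17 20 7 3]
t=6: x=[20.9400 20.0000 18.9400 17.3000 19.0400 7.5400 3.2400] k=[21 21 20 16 18 10 3]
t=7: x=[21.0000 20.9400 19.8200 16.3600 17.4000 10.0600 3.4200] k=[20 22 21 15 16 9 2]
t=8: x=[20.1200 21.8200 20.7000 15.4200 15.5200 9.0000 2.4200] k=[19 22 19 14 17 10 2]
t=9: x=[19.1800 21.6400 18.8800 14.4800 16.4000 9.9400 2.4800] k=[20 20 18 15 18 9 4]
t=10: x=[20.0000 19.8800 17.9400 15.3600 17.2800 9.2400 4.3000] k=[22 21 20 15 15 9 5]
t=11: x=[21.9400 21.0000 19.7600 15.3000 14.6400 9.1200 5.2400] k=[21 22 20 15 16 10 6]
t=12: x=[21.0600 21.8200 19.8200 15.3600 15.5800 10.1200 6.2400] k=[20 22 18 16 14 9 5]
t=13: x=[20.1200 21.6400 18.1200 16.0000 13.8200 9.0600 5.2400] k=[20 21 19 15 14 7 3]
t=14: x=[20.0600 20.8200 18.8800 15.1800 13.6400 7.1800 3.2400] k=[20 21 20 15 12 7 5]
t=15: x=[20.0600 20.8800 19.7600 15.1200 11.8800 7.1800 5.1200] k=[18 19 20 17 13 9 3]
t=16: x=[18.0600 19.0000 19.7600 16.9400 13.0000 8.8800 3.3600] k=[17 19 19 17 14 10 3]
t=17: x=[17.1200 18.8800 18.8800 16.9400 13.9400 9.8200 3.4200] k=[19 21 19 19 12 10 1]

0.1862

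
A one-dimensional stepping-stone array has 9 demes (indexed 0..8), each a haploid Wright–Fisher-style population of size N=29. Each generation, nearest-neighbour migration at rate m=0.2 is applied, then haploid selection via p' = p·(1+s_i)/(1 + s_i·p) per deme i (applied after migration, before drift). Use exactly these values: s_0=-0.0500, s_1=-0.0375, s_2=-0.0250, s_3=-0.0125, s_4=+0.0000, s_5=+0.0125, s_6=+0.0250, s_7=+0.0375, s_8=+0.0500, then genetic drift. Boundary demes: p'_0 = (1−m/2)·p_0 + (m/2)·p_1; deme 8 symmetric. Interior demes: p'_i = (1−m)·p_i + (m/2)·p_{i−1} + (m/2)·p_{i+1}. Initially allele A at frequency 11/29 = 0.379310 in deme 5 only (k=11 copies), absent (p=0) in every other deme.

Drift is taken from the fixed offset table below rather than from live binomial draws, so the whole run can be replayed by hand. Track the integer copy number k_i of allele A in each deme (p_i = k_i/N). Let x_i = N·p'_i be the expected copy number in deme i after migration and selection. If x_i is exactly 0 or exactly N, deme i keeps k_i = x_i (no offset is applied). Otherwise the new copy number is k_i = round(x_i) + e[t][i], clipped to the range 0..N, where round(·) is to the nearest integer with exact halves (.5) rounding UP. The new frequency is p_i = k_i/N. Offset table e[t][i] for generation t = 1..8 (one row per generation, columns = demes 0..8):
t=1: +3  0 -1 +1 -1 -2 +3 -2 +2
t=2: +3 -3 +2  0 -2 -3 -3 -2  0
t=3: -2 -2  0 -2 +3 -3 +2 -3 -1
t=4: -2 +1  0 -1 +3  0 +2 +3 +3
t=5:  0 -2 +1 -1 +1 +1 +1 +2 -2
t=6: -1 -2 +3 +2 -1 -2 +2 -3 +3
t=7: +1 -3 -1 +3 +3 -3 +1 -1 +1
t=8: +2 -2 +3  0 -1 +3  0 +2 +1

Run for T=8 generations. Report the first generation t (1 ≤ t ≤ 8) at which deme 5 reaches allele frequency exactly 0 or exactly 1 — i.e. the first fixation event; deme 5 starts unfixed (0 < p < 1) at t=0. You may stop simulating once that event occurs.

t=0: k=[0 0 0 0 0 11 0 0 0]
t=1: x=[0.0000 0.0000 0.0000 0.0000 1.1000 8.8763 1.1264 0.0000 0.0000] k=[0 0 0 0 0 7 4 0 0]
t=2: x=[0.0000 0.0000 0.0000 0.0000 0.7000 6.0593 3.9841 0.4148 0.0000] k=[0 0 0 0 0 3 1 0 0]
t=3: x=[0.0000 0.0000 0.0000 0.0000 0.3000 2.5285 1.1264 0.1037 0.0000] k=[0 0 0 0 3 0 3 0 0]

3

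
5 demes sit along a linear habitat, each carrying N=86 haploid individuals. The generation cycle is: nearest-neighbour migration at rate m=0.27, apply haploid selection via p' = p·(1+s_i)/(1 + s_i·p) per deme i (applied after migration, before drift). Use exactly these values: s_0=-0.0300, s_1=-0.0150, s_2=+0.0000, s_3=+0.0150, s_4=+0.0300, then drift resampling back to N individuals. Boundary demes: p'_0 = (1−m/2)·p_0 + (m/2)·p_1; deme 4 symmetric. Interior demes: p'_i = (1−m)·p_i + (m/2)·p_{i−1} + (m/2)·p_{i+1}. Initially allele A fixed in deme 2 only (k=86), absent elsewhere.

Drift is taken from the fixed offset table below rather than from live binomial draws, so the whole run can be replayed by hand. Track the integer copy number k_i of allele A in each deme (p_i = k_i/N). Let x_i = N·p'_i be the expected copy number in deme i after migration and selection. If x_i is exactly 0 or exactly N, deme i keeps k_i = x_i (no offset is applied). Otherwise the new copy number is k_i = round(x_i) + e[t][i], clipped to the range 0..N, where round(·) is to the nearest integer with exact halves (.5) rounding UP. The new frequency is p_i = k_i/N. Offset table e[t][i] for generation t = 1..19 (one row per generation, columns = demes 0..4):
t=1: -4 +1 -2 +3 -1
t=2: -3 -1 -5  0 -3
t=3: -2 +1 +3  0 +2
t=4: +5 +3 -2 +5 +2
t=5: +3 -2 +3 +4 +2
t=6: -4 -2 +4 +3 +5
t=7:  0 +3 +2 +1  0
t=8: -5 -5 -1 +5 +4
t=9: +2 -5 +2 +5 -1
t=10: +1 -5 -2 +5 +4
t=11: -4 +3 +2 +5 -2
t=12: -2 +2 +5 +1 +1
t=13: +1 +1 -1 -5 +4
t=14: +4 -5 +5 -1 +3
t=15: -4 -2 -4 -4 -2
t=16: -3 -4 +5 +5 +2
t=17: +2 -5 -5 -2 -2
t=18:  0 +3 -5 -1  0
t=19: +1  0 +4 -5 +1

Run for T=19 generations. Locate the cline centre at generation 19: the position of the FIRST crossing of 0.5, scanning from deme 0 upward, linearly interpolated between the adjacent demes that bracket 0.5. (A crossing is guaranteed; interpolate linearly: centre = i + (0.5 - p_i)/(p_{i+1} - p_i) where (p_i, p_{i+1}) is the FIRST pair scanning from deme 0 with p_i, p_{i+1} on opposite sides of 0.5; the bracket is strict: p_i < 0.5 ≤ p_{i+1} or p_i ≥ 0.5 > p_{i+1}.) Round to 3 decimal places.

t=0: k=[0 0 86 0 0]
t=1: x=[0.0000 11.4591 62.7800 11.7603 0.0000] k=[0 12 61 15 0]
t=2: x=[1.5723 16.7898 48.1750 19.4078 2.0843] k=[0 16 43 19 0]
t=3: x=[2.0968 17.2754 36.1150 19.9018 2.6396] k=[0 18 39 20 5]
t=4: x=[2.3591 18.1873 33.6000 20.7737 7.2181] k=[7 21 32 26 9]
t=5: x=[8.6501 20.3592 29.7050 24.7768 11.5882] k=[12 18 33 29 14]
t=6: x=[12.4815 18.9904 30.4350 27.7943 16.4140] k=[8 17 34 31 21]
t=7: x=[8.9674 17.8651 31.3000 30.3467 22.8424] k=[9 21 33 31 23]
t=8: x=[10.3397 20.7610 31.1100 30.4823 24.5958] k=[5 16 30 35 29]
t=9: x=[6.3047 16.2053 28.7850 33.8200 30.3883] k=[8 11 31 39 29]
t=10: x=[8.1768 13.1260 29.3800 36.8833 30.9330] k=[9 8 27 42 35]
t=11: x=[8.6257 10.5592 26.4600 39.3476 36.5649] k=[5 14 28 44 35]
t=12: x=[6.0416 14.4920 28.2700 40.9443 36.8361] k=[4 16 33 42 38]
t=13: x=[5.4621 16.4728 31.9200 40.5639 39.1696] k=[6 17 31 36 43]
t=14: x=[7.2795 17.1961 29.7850 36.5826 42.6904] k=[11 12 35 36 46]
t=15: x=[10.8431 14.7841 32.0300 37.5296 45.2842] k=[7 13 28 34 43]
t=16: x=[7.5964 14.0366 26.7850 34.7128 42.4202] k=[5 10 32 40 44]
t=17: x=[5.5157 12.1366 30.1100 39.7781 44.0953] k=[8 7 25 38 42]
t=18: x=[7.6500 9.4373 24.3250 37.0987 42.0950] k=[8 12 19 36 42]
t=19: x=[8.3086 12.2454 20.3500 34.8231 41.8247] k=[9 12 24 30 43]

4.000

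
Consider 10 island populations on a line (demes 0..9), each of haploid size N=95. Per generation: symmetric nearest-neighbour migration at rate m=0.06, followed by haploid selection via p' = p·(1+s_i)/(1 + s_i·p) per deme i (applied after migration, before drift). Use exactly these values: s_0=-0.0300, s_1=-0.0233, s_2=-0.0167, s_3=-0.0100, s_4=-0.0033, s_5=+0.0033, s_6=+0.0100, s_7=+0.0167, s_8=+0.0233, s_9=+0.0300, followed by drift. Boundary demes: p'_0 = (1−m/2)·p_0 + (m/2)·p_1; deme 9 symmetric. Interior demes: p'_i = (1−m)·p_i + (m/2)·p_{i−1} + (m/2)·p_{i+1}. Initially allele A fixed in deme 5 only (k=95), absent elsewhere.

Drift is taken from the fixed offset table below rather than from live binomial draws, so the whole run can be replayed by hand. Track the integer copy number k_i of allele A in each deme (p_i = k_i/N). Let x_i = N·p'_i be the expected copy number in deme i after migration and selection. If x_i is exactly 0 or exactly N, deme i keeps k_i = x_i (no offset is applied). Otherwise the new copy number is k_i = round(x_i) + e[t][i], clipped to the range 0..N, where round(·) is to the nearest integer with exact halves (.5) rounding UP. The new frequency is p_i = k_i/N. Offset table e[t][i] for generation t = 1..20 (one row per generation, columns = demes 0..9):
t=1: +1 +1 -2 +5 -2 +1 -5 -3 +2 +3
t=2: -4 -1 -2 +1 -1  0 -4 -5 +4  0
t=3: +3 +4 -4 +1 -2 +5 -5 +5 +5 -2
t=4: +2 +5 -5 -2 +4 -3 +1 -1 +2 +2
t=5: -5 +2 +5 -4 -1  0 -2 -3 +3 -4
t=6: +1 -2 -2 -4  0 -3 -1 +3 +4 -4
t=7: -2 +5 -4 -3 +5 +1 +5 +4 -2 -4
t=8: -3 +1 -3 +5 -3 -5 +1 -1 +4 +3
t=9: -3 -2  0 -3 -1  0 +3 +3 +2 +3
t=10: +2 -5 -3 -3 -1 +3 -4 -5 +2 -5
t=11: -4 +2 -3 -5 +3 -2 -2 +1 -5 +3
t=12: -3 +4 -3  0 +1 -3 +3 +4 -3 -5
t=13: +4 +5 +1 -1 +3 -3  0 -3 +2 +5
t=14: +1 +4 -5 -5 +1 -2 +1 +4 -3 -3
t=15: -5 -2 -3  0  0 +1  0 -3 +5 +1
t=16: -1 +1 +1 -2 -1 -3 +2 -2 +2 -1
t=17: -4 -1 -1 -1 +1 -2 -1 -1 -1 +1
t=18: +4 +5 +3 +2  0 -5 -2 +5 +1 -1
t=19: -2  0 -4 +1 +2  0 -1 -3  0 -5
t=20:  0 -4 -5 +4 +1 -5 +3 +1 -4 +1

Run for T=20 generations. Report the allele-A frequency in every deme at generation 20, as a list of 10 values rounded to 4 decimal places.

[0.0211, 0.0211, 0.0000, 0.0947, 0.2632, 0.2316, 0.2316, 0.1053, 0.0316, 0.0105]

t=0: k=[0 0 0 0 0 95 0 0 0 0]
t=1: x=[0.0000 0.0000 0.0000 0.0000 2.8409 89.3176 2.8776 0.0000 0.0000 0.0000] k=[0 0 0 0 1 90 0 0 0 0]
t=2: x=[0.0000 0.0000 0.0000 0.0297 3.6284 84.6604 2.7262 0.0000 0.0000 0.0000] k=[0 0 0 1 3 85 0 0 0 0]
t=3: x=[0.0000 0.0000 0.0295 1.0198 5.3832 80.0316 2.5748 0.0000 0.0000 0.0000] k=[0 0 0 2 3 85 0 0 0 0]
t=4: x=[0.0000 0.0000 0.0590 1.9507 5.4131 80.0316 2.5748 0.0000 0.0000 0.0000] k=[0 0 0 0 9 77 4 0 0 0]
t=5: x=[0.0000 0.0000 0.0000 0.2673 10.7385 72.8261 6.1268 0.1220 0.0000 0.0000] k=[0 0 0 0 10 73 4 0 0 0]
t=6: x=[0.0000 0.0000 0.0000 0.2970 11.5564 69.1021 6.0057 0.1220 0.0000 0.0000] k=[0 0 0 0 12 66 5 3 0 0]
t=7: x=[0.0000 0.0000 0.0000 0.3564 13.2223 62.6204 6.8328 3.0180 0.0921 0.0000] k=[0 0 0 0 18 64 12 7 0 0]
t=8: x=[0.0000 0.0000 0.0000 0.5346 18.7901 61.1318 13.5250 7.0473 0.2149 0.0000] k=[0 0 0 6 16 56 15 6 4 0]
t=9: x=[0.0000 0.0000 0.1770 6.0627 16.8541 53.6470 16.0926 6.3068 4.0279 0.1236] k=[0 0 0 3 16 54 19 9 6 3]
t=10: x=[0.0000 0.0000 0.0885 3.2681 16.7044 51.8876 19.9061 9.3487 6.1308 3.1796] k=[0 0 0 0 16 55 16 4 8 0]
t=11: x=[0.0000 0.0000 0.0000 0.4752 16.6446 52.7373 16.9481 4.5512 7.8034 0.2472] k=[0 0 0 0 20 51 15 6 3 3]
t=12: x=[0.0000 0.0000 0.0000 0.5940 20.2772 49.0682 15.9416 6.2764 3.1596 3.0871] k=[0 0 0 1 21 46 19 10 0 0]
t=13: x=[0.0000 0.0000 0.0295 1.5546 21.0957 44.5179 19.6949 10.1188 0.3070 0.0000] k=[0 0 1 1 24 42 20 7 2 0]
t=14: x=[0.0000 0.0293 0.9540 1.6734 23.7910 40.8767 20.4291 7.3516 2.1376 0.0618] k=[0 4 0 0 25 39 21 11 0 0]
t=15: x=[0.1164 3.6758 0.1180 0.7426 24.6097 38.1152 21.4045 11.1317 0.3377 0.0000] k=[0 2 0 1 25 39 21 8 5 0]
t=16: x=[0.0582 1.8370 0.0885 1.6734 24.6396 38.1152 21.3140 8.4263 5.0490 0.1545] k=[0 3 1 0 24 35 23 6 7 0]
t=17: x=[0.0873 2.7855 1.0130 0.7426 23.5514 34.3822 23.0231 6.6416 6.9061 0.2163] k=[0 2 0 0 25 32 22 6 6 1]
t=18: x=[0.0582 1.8370 0.0590 0.7426 24.4000 31.5594 21.9877 6.5807 5.9777 1.1841] k=[4 7 3 3 24 27 20 12 7 0]
t=19: x=[3.9724 6.6429 3.0696 3.5951 23.4017 26.7633 20.1274 12.2658 7.0896 0.2163] k=[2 7 0 5 25 27 19 9 7 0]
t=20: x=[2.0869 6.4959 0.3540 5.3986 24.4000 26.7633 19.0913 9.3791 6.9978 0.2163] k=[2 2 0 9 25 22 22 10 3 1]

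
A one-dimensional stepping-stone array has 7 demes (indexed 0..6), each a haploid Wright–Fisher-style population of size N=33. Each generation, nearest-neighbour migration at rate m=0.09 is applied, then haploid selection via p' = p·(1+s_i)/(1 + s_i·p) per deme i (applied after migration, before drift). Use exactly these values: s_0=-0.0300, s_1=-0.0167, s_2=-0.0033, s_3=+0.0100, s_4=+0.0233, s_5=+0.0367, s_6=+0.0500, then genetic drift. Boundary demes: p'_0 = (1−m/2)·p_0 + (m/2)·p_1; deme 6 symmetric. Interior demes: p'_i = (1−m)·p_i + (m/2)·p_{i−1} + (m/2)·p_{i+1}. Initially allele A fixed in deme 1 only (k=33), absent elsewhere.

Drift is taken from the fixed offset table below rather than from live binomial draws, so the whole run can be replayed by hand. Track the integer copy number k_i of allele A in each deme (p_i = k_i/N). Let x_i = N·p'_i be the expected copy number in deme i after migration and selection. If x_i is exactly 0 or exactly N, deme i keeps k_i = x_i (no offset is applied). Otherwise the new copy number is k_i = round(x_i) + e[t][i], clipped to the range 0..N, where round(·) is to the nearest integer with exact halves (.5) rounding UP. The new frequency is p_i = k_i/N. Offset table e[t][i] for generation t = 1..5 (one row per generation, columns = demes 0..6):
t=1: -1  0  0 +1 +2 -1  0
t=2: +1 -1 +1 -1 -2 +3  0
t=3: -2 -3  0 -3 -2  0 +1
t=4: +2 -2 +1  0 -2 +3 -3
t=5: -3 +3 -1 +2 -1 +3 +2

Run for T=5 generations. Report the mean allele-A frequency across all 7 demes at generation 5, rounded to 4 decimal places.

0.1169

t=0: k=[0 33 0 0 0 0 0]
t=1: x=[1.4424 29.9842 1.4803 0.0000 0.0000 0.0000 0.0000] k=[0 30 1 0 0 0 0]
t=2: x=[1.3111 27.2656 2.2531 0.0454 0.0000 0.0000 0.0000] k=[2 26 3 0 0 0 0]
t=3: x=[2.9960 23.7735 3.8886 0.1363 0.0000 0.0000 0.0000] k=[1 21 4 0 0 0 0]
t=4: x=[1.8462 19.2000 4.5720 0.1818 0.0000 0.0000 0.0000] k=[4 17 6 0 0 0 0]
t=5: x=[4.4661 15.7813 6.2083 0.2727 0.0000 0.0000 0.0000] k=[1 19 5 2 0 0 0]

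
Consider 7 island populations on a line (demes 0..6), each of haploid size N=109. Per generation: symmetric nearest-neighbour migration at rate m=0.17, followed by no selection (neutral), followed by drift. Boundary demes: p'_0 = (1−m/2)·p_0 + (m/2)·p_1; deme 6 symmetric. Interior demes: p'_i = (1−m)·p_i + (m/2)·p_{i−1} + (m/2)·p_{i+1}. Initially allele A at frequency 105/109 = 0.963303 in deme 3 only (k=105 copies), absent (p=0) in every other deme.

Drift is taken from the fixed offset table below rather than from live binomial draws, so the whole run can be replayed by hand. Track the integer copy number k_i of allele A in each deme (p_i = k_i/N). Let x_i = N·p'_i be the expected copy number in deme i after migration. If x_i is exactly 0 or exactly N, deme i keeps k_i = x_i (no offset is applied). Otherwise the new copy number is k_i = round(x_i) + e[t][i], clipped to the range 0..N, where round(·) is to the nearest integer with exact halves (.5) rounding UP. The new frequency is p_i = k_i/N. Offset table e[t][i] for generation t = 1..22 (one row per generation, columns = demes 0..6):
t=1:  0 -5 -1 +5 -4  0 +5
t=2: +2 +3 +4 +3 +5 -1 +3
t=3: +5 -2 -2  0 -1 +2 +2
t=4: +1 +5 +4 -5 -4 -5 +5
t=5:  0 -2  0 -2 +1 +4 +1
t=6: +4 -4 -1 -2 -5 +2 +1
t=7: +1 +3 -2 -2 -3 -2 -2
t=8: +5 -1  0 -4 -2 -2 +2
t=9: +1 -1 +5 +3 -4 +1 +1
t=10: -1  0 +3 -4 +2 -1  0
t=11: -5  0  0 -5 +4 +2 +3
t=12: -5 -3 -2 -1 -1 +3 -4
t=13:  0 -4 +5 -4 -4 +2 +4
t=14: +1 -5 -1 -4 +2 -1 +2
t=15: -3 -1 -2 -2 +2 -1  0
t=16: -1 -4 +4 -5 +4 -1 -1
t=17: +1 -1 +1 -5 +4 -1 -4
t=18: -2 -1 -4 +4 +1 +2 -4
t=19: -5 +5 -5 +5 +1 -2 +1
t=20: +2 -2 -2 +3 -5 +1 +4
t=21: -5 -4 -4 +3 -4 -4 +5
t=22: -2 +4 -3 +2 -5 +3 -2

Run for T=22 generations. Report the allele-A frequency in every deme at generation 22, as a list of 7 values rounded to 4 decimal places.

t=0: k=[0 0 0 105 0 0 0]
t=1: x=[0.0000 0.0000 8.9250 87.1500 8.9250 0.0000 0.0000] k=[0 0 8 92 5 0 0]
t=2: x=[0.0000 0.6800 14.4600 77.4650 11.9700 0.4250 0.0000] k=[0 4 18 80 17 0 0]
t=3: x=[0.3400 4.8500 22.0800 69.3750 20.9100 1.4450 0.0000] k=[5 3 20 69 20 3 0]
t=4: x=[4.8300 4.6150 22.7200 60.6700 22.7200 4.1900 0.2550] k=[6 10 27 56 19 0 5]
t=5: x=[6.3400 11.1050 28.0200 50.3900 20.5300 2.0400 4.5750] k=[6 9 28 48 22 6 6]
t=6: x=[6.2550 10.3600 28.0850 44.0900 22.8500 7.3600 6.0000] k=[10 6 27 42 18 9 7]
t=7: x=[9.6600 8.1250 26.4900 38.6850 19.2750 9.5950 7.1700] k=[11 11 24 37 16 8 5]
t=8: x=[11.0000 12.1050 24.0000 34.1100 17.1050 8.4250 5.2550] k=[16 11 24 30 15 6 7]
t=9: x=[15.5750 12.5300 23.4050 28.2150 15.5100 6.8500 6.9150] k=[17 12 28 31 12 8 8]
t=10: x=[16.5750 13.7850 26.8950 29.1300 13.2750 8.3400 8.0000] k=[16 14 30 25 15 7 8]
t=11: x=[15.8300 15.5300 28.2150 24.5750 15.1700 7.7650 7.9150] k=[11 16 28 20 19 10 11]
t=12: x=[11.4250 16.5950 26.3000 20.5950 18.3200 10.8500 10.9150] k=[6 14 24 20 17 14 7]
t=13: x=[6.6800 14.1700 22.8100 20.0850 17.0000 13.6600 7.5950] k=[7 10 28 16 13 16 12]
t=14: x=[7.2550 11.2750 25.4500 16.7650 13.5100 15.4050 12.3400] k=[8 6 24 13 16 14 14]
t=15: x=[7.8300 7.7000 21.5350 14.1900 15.5750 14.1700 14.0000] k=[5 7 20 12 18 13 14]
t=16: x=[5.1700 7.9350 18.2150 13.1900 17.0650 13.5100 13.9150] k=[4 4 22 8 21 13 13]
t=17: x=[4.0000 5.5300 19.2800 10.2950 19.2150 13.6800 13.0000] k=[5 5 20 5 23 13 9]
t=18: x=[5.0000 6.2750 17.4500 7.8050 20.6200 13.5100 9.3400] k=[3 5 13 12 22 16 5]
t=19: x=[3.1700 5.5100 12.2350 12.9350 20.6400 15.5750 5.9350] k=[0 11 7 18 22 14 7]
t=20: x=[0.9350 9.7250 8.2750 17.4050 20.9800 14.0850 7.5950] k=[3 8 6 20 16 15 12]
t=21: x=[3.4250 7.4050 7.3600 18.4700 16.2550 14.8300 12.2550] k=[0 3 3 21 12 11 17]
t=22: x=[0.2550 2.7450 4.5300 18.7050 12.6800 11.5950 16.4900] k=[0 7 2 21 8 15 14]

[0.0000, 0.0642, 0.0183, 0.1927, 0.0734, 0.1376, 0.1284]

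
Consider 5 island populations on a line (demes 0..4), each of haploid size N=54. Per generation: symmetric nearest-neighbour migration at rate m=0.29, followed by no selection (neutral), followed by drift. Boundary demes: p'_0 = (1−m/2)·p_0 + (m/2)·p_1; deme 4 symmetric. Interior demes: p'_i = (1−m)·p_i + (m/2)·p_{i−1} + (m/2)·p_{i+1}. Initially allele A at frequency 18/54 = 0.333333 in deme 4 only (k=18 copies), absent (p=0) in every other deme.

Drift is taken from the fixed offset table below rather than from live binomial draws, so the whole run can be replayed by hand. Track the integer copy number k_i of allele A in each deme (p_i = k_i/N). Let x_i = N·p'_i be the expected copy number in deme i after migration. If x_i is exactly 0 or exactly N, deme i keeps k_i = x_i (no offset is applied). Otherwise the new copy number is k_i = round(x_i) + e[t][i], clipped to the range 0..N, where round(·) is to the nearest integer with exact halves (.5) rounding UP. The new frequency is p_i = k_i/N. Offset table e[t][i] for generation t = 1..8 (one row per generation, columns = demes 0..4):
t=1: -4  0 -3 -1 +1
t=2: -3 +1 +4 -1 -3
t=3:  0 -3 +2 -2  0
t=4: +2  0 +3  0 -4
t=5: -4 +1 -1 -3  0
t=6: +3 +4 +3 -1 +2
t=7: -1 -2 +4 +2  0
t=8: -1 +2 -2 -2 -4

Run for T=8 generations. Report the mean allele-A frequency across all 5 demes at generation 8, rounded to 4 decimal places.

0.0778

t=0: k=[0 0 0 0 18]
t=1: x=[0.0000 0.0000 0.0000 2.6100 15.3900] k=[0 0 0 2 16]
t=2: x=[0.0000 0.0000 0.2900 3.7400 13.9700] k=[0 0 4 3 11]
t=3: x=[0.0000 0.5800 3.2750 4.3050 9.8400] k=[0 0 5 2 10]
t=4: x=[0.0000 0.7250 3.8400 3.5950 8.8400] k=[0 1 7 4 5]
t=5: x=[0.1450 1.7250 5.6950 4.5800 4.8550] k=[0 3 5 2 5]
t=6: x=[0.4350 2.8550 4.2750 2.8700 4.5650] k=[3 7 7 2 7]
t=7: x=[3.5800 6.4200 6.2750 3.4500 6.2750] k=[3 4 10 5 6]
t=8: x=[3.1450 4.7250 8.4050 5.8700 5.8550] k=[2 7 6 4 2]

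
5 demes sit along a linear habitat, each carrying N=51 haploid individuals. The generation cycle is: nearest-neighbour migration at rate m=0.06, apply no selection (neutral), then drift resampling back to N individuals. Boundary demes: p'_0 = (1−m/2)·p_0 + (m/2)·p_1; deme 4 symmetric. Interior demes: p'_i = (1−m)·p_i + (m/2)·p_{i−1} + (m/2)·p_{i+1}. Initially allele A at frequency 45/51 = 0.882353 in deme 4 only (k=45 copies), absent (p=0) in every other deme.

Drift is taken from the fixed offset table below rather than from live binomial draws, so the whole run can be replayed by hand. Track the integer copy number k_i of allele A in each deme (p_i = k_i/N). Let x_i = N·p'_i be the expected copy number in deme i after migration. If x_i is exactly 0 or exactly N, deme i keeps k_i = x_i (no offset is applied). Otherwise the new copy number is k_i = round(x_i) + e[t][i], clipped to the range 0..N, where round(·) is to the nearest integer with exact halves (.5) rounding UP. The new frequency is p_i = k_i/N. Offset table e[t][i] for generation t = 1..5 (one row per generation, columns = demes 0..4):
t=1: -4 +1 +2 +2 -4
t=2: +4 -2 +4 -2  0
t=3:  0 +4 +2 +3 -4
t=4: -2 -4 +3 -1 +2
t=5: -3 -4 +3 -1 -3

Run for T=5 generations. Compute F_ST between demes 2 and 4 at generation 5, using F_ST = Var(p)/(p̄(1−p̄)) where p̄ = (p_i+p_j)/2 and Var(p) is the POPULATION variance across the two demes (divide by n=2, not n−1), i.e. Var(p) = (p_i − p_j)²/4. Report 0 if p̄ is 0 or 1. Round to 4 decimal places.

0.1423

t=0: k=[0 0 0 0 45]
t=1: x=[0.0000 0.0000 0.0000 1.3500 43.6500] k=[0 0 0 3 40]
t=2: x=[0.0000 0.0000 0.0900 4.0200 38.8900] k=[0 0 4 2 39]
t=3: x=[0.0000 0.1200 3.8200 3.1700 37.8900] k=[0 4 6 6 34]
t=4: x=[0.1200 3.9400 5.9400 6.8400 33.1600] k=[0 0 9 6 35]
t=5: x=[0.0000 0.2700 8.6400 6.9600 34.1300] k=[0 0 12 6 31]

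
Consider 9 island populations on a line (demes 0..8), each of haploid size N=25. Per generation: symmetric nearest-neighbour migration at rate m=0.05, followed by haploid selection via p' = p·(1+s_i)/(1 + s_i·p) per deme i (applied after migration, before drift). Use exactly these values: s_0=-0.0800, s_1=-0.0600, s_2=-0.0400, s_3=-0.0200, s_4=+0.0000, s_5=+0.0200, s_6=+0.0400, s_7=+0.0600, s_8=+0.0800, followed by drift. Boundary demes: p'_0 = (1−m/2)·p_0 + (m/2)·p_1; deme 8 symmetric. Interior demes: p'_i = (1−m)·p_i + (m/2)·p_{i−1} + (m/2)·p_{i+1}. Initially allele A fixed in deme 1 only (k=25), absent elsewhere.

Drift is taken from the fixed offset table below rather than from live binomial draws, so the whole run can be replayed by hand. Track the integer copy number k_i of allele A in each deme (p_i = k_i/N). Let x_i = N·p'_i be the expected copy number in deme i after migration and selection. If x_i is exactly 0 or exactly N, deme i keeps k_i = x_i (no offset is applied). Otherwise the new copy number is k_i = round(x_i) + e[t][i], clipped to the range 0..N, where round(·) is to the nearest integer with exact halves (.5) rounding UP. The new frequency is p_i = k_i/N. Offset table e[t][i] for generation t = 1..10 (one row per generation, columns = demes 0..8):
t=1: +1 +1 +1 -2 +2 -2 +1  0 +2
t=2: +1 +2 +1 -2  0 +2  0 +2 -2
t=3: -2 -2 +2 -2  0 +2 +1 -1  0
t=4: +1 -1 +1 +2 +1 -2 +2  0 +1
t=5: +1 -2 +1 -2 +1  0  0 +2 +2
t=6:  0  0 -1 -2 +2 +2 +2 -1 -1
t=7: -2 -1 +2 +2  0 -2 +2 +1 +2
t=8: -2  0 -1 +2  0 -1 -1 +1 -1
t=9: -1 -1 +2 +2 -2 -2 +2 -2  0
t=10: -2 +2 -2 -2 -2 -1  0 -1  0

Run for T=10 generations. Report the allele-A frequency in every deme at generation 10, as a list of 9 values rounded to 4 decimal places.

t=0: k=[0 25 0 0 0 0 0 0 0]
t=1: x=[0.5762 23.6744 0.6006 0.0000 0.0000 0.0000 0.0000 0.0000 0.0000] k=[2 25 2 0 0 0 0 0 0]
t=2: x=[2.3887 23.7802 2.4338 0.0490 0.0000 0.0000 0.0000 0.0000 0.0000] k=[3 25 3 0 0 0 0 0 0]
t=3: x=[3.3035 23.8331 3.3547 0.0735 0.0000 0.0000 0.0000 0.0000 0.0000] k=[1 22 5 0 0 0 0 0 0]
t=4: x=[1.4099 20.8398 5.1315 0.1225 0.0000 0.0000 0.0000 0.0000 0.0000] k=[2 20 6 2 0 0 0 0 0]
t=5: x=[2.2718 18.9198 6.0606 2.0123 0.0500 0.0000 0.0000 0.0000 0.0000] k=[3 17 7 0 1 0 0 0 0]
t=6: x=[3.1154 16.0476 6.8698 0.1960 0.9500 0.0255 0.0000 0.0000 0.0000] k=[3 16 6 0 3 2 0 0 0]
t=7: x=[3.0919 15.0569 5.9137 0.2205 2.9000 2.0113 0.0520 0.0000 0.0000] k=[1 14 8 2 3 0 2 0 0]
t=8: x=[1.2242 13.1400 7.7796 2.1352 2.9000 0.1275 1.9700 0.0530 0.0000] k=[0 13 7 4 3 0 1 1 0]
t=9: x=[0.2993 12.1384 6.8698 3.9819 2.9500 0.1020 1.0124 1.0311 0.0270] k=[0 11 9 6 1 0 3 0 0]
t=10: x=[0.2532 10.2983 8.7415 5.8589 1.1000 0.1020 2.9505 0.0795 0.0000] k=[0 12 7 4 0 0 3 0 0]

[0.0000, 0.4800, 0.2800, 0.1600, 0.0000, 0.0000, 0.1200, 0.0000, 0.0000]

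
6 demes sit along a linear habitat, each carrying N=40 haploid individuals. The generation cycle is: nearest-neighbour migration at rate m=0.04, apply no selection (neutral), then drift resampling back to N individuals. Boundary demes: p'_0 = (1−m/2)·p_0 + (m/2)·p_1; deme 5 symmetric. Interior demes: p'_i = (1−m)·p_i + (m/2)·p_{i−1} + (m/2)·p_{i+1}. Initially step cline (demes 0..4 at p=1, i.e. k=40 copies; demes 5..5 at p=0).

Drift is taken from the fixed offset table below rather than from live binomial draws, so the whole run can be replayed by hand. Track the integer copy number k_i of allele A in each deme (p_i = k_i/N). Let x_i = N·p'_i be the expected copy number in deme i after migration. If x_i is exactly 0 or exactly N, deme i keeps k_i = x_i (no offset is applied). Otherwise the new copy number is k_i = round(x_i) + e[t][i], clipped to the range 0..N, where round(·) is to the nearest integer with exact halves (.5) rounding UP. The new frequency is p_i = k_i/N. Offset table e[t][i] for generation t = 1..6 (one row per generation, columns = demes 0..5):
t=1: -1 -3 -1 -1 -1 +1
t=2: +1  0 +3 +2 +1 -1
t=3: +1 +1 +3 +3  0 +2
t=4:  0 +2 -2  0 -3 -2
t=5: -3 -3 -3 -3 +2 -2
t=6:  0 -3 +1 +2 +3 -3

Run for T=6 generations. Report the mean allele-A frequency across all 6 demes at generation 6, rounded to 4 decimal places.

t=0: k=[40 40 40 40 40 0]
t=1: x=[40.0000 40.0000 40.0000 40.0000 39.2000 0.8000] k=[40 40 40 40 38 2]
t=2: x=[40.0000 40.0000 40.0000 39.9600 37.3200 2.7200] k=[40 40 40 40 38 2]
t=3: x=[40.0000 40.0000 40.0000 39.9600 37.3200 2.7200] k=[40 40 40 40 37 5]
t=4: x=[40.0000 40.0000 40.0000 39.9400 36.4200 5.6400] k=[40 40 40 40 33 4]
t=5: x=[40.0000 40.0000 40.0000 39.8600 32.5600 4.5800] k=[40 40 40 37 35 3]
t=6: x=[40.0000 40.0000 39.9400 37.0200 34.4000 3.6400] k=[40 40 40 39 37 1]

0.8208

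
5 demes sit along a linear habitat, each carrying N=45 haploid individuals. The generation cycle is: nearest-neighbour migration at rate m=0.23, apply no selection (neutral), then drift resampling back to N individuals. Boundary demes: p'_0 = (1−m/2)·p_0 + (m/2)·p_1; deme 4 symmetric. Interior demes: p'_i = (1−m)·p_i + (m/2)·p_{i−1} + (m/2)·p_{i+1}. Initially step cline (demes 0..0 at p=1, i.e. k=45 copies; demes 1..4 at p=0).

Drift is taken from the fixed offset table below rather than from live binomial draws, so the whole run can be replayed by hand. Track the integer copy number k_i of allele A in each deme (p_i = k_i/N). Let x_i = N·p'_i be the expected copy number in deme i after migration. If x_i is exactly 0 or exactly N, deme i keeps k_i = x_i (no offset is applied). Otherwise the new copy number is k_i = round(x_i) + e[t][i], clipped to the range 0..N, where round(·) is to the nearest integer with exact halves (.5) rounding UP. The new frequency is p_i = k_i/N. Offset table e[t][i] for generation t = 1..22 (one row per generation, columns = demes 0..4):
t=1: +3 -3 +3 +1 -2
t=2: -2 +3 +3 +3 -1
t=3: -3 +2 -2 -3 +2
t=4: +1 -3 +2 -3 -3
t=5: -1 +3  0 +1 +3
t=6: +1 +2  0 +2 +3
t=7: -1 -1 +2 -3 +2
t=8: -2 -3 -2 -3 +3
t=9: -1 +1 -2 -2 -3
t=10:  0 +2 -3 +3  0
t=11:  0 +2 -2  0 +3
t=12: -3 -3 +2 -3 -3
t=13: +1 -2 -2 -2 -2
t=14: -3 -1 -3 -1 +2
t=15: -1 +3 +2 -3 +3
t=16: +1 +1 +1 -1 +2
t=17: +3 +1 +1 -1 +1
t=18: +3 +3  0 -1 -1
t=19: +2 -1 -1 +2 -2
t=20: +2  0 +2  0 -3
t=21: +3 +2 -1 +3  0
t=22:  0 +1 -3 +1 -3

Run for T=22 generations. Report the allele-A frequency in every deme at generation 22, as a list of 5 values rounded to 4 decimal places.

t=0: k=[45 0 0 0 0]
t=1: x=[39.8250 5.1750 0.0000 0.0000 0.0000] k=[43 2 0 0 0]
t=2: x=[38.2850 6.4850 0.2300 0.0000 0.0000] k=[36 9 3 0 0]
t=3: x=[32.8950 11.4150 3.3450 0.3450 0.0000] k=[30 13 1 0 0]
t=4: x=[28.0450 13.5750 2.2650 0.1150 0.0000] k=[29 11 4 0 0]
t=5: x=[26.9300 12.2650 4.3450 0.4600 0.0000] k=[26 15 4 1 0]
t=6: x=[24.7350 15.0000 4.9200 1.2300 0.1150] k=[26 17 5 3 3]
t=7: x=[24.9650 16.6550 6.1500 3.2300 3.0000] k=[24 16 8 0 5]
t=8: x=[23.0800 16.0000 8.0000 1.4950 4.4250] k=[21 13 6 0 7]
t=9: x=[20.0800 13.1150 6.1150 1.4950 6.1950] k=[19 14 4 0 3]
t=10: x=[18.4250 13.4250 4.6900 0.8050 2.6550] k=[18 15 2 4 3]
t=11: x=[17.6550 13.8500 3.7250 3.6550 3.1150] k=[18 16 2 4 6]
t=12: x=[17.7700 14.6200 3.8400 4.0000 5.7700] k=[15 12 6 1 3]
t=13: x=[14.6550 11.6550 6.1150 1.8050 2.7700] k=[16 10 4 0 1]
t=14: x=[15.3100 10.0000 4.2300 0.5750 0.8850] k=[12 9 1 0 3]
t=15: x=[11.6550 8.4250 1.8050 0.4600 2.6550] k=[11 11 4 0 6]
t=16: x=[11.0000 10.1950 4.3450 1.1500 5.3100] k=[12 11 5 0 7]
t=17: x=[11.8850 10.4250 5.1150 1.3800 6.1950] k=[15 11 6 0 7]
t=18: x=[14.5400 10.8850 5.8850 1.4950 6.1950] k=[18 14 6 0 5]
t=19: x=[17.5400 13.5400 6.2300 1.2650 4.4250] k=[20 13 5 3 2]
t=20: x=[19.1950 12.8850 5.6900 3.1150 2.1150] k=[21 13 8 3 0]
t=21: x=[20.0800 13.3450 8.0000 3.2300 0.3450] k=[23 15 7 6 0]
t=22: x=[22.0800 15.0000 7.8050 5.4250 0.6900] k=[22 16 5 6 0]

[0.4889, 0.3556, 0.1111, 0.1333, 0.0000]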